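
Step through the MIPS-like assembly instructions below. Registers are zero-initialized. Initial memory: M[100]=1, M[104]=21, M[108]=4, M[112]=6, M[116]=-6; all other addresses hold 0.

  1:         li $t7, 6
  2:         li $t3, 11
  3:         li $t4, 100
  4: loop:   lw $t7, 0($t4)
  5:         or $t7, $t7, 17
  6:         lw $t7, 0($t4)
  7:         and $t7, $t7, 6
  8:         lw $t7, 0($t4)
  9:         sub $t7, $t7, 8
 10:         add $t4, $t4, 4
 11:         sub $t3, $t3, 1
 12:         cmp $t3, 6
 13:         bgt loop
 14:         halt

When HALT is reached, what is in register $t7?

-14

li $t7, 6 → $t7=6
li $t3, 11 → $t3=11
li $t4, 100 → $t4=100
lw $t7, 0($t4) → $t7=M[100]=1
or $t7, $t7, 17 → $t7=1|17=17
lw $t7, 0($t4) → $t7=M[100]=1
and $t7, $t7, 6 → $t7=1&6=0
lw $t7, 0($t4) → $t7=M[100]=1
sub $t7, $t7, 8 → $t7=1-8=-7
add $t4, $t4, 4 → $t4=100+4=104
sub $t3, $t3, 1 → $t3=11-1=10
cmp $t3, 6  (cmp 10,6)
bgt loop: taken
lw $t7, 0($t4) → $t7=M[104]=21
or $t7, $t7, 17 → $t7=21|17=21
lw $t7, 0($t4) → $t7=M[104]=21
and $t7, $t7, 6 → $t7=21&6=4
lw $t7, 0($t4) → $t7=M[104]=21
sub $t7, $t7, 8 → $t7=21-8=13
add $t4, $t4, 4 → $t4=104+4=108
sub $t3, $t3, 1 → $t3=10-1=9
cmp $t3, 6  (cmp 9,6)
bgt loop: taken
lw $t7, 0($t4) → $t7=M[108]=4
or $t7, $t7, 17 → $t7=4|17=21
lw $t7, 0($t4) → $t7=M[108]=4
and $t7, $t7, 6 → $t7=4&6=4
lw $t7, 0($t4) → $t7=M[108]=4
sub $t7, $t7, 8 → $t7=4-8=-4
add $t4, $t4, 4 → $t4=108+4=112
sub $t3, $t3, 1 → $t3=9-1=8
cmp $t3, 6  (cmp 8,6)
bgt loop: taken
lw $t7, 0($t4) → $t7=M[112]=6
or $t7, $t7, 17 → $t7=6|17=23
lw $t7, 0($t4) → $t7=M[112]=6
and $t7, $t7, 6 → $t7=6&6=6
lw $t7, 0($t4) → $t7=M[112]=6
sub $t7, $t7, 8 → $t7=6-8=-2
add $t4, $t4, 4 → $t4=112+4=116
sub $t3, $t3, 1 → $t3=8-1=7
cmp $t3, 6  (cmp 7,6)
bgt loop: taken
lw $t7, 0($t4) → $t7=M[116]=-6
or $t7, $t7, 17 → $t7=(-6)|17=-5
lw $t7, 0($t4) → $t7=M[116]=-6
and $t7, $t7, 6 → $t7=(-6)&6=2
lw $t7, 0($t4) → $t7=M[116]=-6
sub $t7, $t7, 8 → $t7=(-6)-8=-14
add $t4, $t4, 4 → $t4=116+4=120
sub $t3, $t3, 1 → $t3=7-1=6
cmp $t3, 6  (cmp 6,6)
bgt loop: not taken
halt.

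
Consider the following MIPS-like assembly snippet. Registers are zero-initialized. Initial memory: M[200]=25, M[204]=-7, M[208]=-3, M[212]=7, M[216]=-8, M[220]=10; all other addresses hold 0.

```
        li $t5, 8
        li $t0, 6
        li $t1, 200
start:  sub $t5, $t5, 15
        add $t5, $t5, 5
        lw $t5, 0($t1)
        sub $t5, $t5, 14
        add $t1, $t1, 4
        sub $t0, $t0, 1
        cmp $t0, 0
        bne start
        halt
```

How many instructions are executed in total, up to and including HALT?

$t5=8
$t0=6
$t1=200
$t5=8-15=-7
$t5=(-7)+5=-2
$t5=M[200]=25
$t5=25-14=11
$t1=200+4=204
$t0=6-1=5
cmp $t0, 0  (cmp 5,0)
bne start: taken
$t5=11-15=-4
$t5=(-4)+5=1
$t5=M[204]=-7
$t5=(-7)-14=-21
$t1=204+4=208
$t0=5-1=4
cmp $t0, 0  (cmp 4,0)
bne start: taken
$t5=(-21)-15=-36
$t5=(-36)+5=-31
$t5=M[208]=-3
$t5=(-3)-14=-17
$t1=208+4=212
$t0=4-1=3
cmp $t0, 0  (cmp 3,0)
bne start: taken
$t5=(-17)-15=-32
$t5=(-32)+5=-27
$t5=M[212]=7
$t5=7-14=-7
$t1=212+4=216
$t0=3-1=2
cmp $t0, 0  (cmp 2,0)
bne start: taken
$t5=(-7)-15=-22
$t5=(-22)+5=-17
$t5=M[216]=-8
$t5=(-8)-14=-22
$t1=216+4=220
$t0=2-1=1
cmp $t0, 0  (cmp 1,0)
bne start: taken
$t5=(-22)-15=-37
$t5=(-37)+5=-32
$t5=M[220]=10
$t5=10-14=-4
$t1=220+4=224
$t0=1-1=0
cmp $t0, 0  (cmp 0,0)
bne start: not taken
halt.
Total executed instructions: 52.

52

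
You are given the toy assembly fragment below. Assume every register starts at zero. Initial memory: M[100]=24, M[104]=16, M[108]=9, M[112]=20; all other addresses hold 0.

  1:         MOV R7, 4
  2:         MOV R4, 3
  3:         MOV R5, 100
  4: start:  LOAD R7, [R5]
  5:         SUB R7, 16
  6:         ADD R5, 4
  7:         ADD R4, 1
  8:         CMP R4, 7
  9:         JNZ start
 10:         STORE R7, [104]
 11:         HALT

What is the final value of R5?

after MOV R7, 4: R7=4
after MOV R4, 3: R4=3
after MOV R5, 100: R5=100
after LOAD R7, [R5]: R7=M[100]=24
after SUB R7, 16: R7=24-16=8
after ADD R5, 4: R5=100+4=104
after ADD R4, 1: R4=3+1=4
CMP R4, 7  (cmp 4,7)
JNZ start: taken
after LOAD R7, [R5]: R7=M[104]=16
after SUB R7, 16: R7=16-16=0
after ADD R5, 4: R5=104+4=108
after ADD R4, 1: R4=4+1=5
CMP R4, 7  (cmp 5,7)
JNZ start: taken
after LOAD R7, [R5]: R7=M[108]=9
after SUB R7, 16: R7=9-16=-7
after ADD R5, 4: R5=108+4=112
after ADD R4, 1: R4=5+1=6
CMP R4, 7  (cmp 6,7)
JNZ start: taken
after LOAD R7, [R5]: R7=M[112]=20
after SUB R7, 16: R7=20-16=4
after ADD R5, 4: R5=112+4=116
after ADD R4, 1: R4=6+1=7
CMP R4, 7  (cmp 7,7)
JNZ start: not taken
STORE R7, [104] → M[104]=4
halt.

116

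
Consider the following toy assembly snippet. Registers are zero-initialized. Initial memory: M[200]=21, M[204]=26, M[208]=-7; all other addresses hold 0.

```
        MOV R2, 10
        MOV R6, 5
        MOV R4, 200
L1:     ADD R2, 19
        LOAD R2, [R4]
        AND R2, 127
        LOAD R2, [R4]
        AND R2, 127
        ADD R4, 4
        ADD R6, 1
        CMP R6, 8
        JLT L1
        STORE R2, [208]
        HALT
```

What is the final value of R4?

R2=10
R6=5
R4=200
R2=10+19=29
R2=M[200]=21
R2=21&127=21
R2=M[200]=21
R2=21&127=21
R4=200+4=204
R6=5+1=6
CMP R6, 8  (cmp 6,8)
JLT L1: taken
R2=21+19=40
R2=M[204]=26
R2=26&127=26
R2=M[204]=26
R2=26&127=26
R4=204+4=208
R6=6+1=7
CMP R6, 8  (cmp 7,8)
JLT L1: taken
R2=26+19=45
R2=M[208]=-7
R2=(-7)&127=121
R2=M[208]=-7
R2=(-7)&127=121
R4=208+4=212
R6=7+1=8
CMP R6, 8  (cmp 8,8)
JLT L1: not taken
STORE R2, [208] → M[208]=121
halt.

212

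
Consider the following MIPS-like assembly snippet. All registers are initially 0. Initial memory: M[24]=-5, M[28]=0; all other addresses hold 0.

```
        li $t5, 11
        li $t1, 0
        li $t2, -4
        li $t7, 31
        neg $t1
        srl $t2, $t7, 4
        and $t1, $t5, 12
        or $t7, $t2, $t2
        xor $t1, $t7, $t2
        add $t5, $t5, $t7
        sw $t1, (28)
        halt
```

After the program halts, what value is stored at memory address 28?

0

li $t5, 11 → $t5=11
li $t1, 0 → $t1=0
li $t2, -4 → $t2=-4
li $t7, 31 → $t7=31
neg $t1 → $t1=-(0)=0
srl $t2, $t7, 4 → $t2=31>>4=1
and $t1, $t5, 12 → $t1=11&12=8
or $t7, $t2, $t2 → $t7=1|1=1
xor $t1, $t7, $t2 → $t1=1^1=0
add $t5, $t5, $t7 → $t5=11+1=12
sw $t1, (28) → M[28]=0
halt.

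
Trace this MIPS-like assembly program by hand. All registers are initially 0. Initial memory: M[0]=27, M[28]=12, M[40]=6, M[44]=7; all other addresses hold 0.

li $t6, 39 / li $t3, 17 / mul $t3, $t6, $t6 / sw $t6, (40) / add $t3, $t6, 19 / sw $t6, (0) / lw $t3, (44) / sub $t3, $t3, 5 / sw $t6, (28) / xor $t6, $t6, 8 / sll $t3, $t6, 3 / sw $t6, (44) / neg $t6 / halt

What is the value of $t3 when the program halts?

376

$t6=39
$t3=17
$t3=39*39=1521
sw $t6, (40) → M[40]=39
$t3=39+19=58
sw $t6, (0) → M[0]=39
$t3=M[44]=7
$t3=7-5=2
sw $t6, (28) → M[28]=39
$t6=39^8=47
$t3=47<<3=376
sw $t6, (44) → M[44]=47
$t6=-(47)=-47
halt.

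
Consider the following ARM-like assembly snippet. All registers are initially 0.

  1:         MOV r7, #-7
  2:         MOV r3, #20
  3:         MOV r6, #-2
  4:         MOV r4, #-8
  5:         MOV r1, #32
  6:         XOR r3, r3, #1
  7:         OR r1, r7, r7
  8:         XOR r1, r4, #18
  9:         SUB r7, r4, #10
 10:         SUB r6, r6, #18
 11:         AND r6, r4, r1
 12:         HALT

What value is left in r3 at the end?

after MOV r7, #-7: r7=-7
after MOV r3, #20: r3=20
after MOV r6, #-2: r6=-2
after MOV r4, #-8: r4=-8
after MOV r1, #32: r1=32
after XOR r3, r3, #1: r3=20^1=21
after OR r1, r7, r7: r1=(-7)|(-7)=-7
after XOR r1, r4, #18: r1=(-8)^18=-22
after SUB r7, r4, #10: r7=(-8)-10=-18
after SUB r6, r6, #18: r6=(-2)-18=-20
after AND r6, r4, r1: r6=(-8)&(-22)=-24
halt.

21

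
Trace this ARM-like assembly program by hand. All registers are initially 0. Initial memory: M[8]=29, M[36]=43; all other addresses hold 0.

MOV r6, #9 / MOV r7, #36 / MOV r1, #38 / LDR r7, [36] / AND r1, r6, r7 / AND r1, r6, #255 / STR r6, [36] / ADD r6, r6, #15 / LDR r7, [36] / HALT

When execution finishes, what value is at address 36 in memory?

9

after MOV r6, #9: r6=9
after MOV r7, #36: r7=36
after MOV r1, #38: r1=38
after LDR r7, [36]: r7=M[36]=43
after AND r1, r6, r7: r1=9&43=9
after AND r1, r6, #255: r1=9&255=9
STR r6, [36] → M[36]=9
after ADD r6, r6, #15: r6=9+15=24
after LDR r7, [36]: r7=M[36]=9
halt.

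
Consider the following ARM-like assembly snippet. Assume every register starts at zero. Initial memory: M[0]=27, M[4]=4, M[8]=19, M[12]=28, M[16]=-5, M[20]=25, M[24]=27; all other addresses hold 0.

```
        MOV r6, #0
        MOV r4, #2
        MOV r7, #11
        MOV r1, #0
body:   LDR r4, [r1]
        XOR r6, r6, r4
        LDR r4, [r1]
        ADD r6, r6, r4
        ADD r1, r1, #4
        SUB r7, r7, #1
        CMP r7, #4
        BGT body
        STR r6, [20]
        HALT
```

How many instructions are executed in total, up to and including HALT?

MOV r6, #0 → r6=0
MOV r4, #2 → r4=2
MOV r7, #11 → r7=11
MOV r1, #0 → r1=0
LDR r4, [r1] → r4=M[0]=27
XOR r6, r6, r4 → r6=0^27=27
LDR r4, [r1] → r4=M[0]=27
ADD r6, r6, r4 → r6=27+27=54
ADD r1, r1, #4 → r1=0+4=4
SUB r7, r7, #1 → r7=11-1=10
CMP r7, #4  (cmp 10,4)
BGT body: taken
LDR r4, [r1] → r4=M[4]=4
XOR r6, r6, r4 → r6=54^4=50
LDR r4, [r1] → r4=M[4]=4
ADD r6, r6, r4 → r6=50+4=54
ADD r1, r1, #4 → r1=4+4=8
SUB r7, r7, #1 → r7=10-1=9
CMP r7, #4  (cmp 9,4)
BGT body: taken
LDR r4, [r1] → r4=M[8]=19
XOR r6, r6, r4 → r6=54^19=37
LDR r4, [r1] → r4=M[8]=19
ADD r6, r6, r4 → r6=37+19=56
ADD r1, r1, #4 → r1=8+4=12
SUB r7, r7, #1 → r7=9-1=8
CMP r7, #4  (cmp 8,4)
BGT body: taken
LDR r4, [r1] → r4=M[12]=28
XOR r6, r6, r4 → r6=56^28=36
LDR r4, [r1] → r4=M[12]=28
ADD r6, r6, r4 → r6=36+28=64
ADD r1, r1, #4 → r1=12+4=16
SUB r7, r7, #1 → r7=8-1=7
CMP r7, #4  (cmp 7,4)
BGT body: taken
LDR r4, [r1] → r4=M[16]=-5
XOR r6, r6, r4 → r6=64^(-5)=-69
LDR r4, [r1] → r4=M[16]=-5
ADD r6, r6, r4 → r6=(-69)+(-5)=-74
ADD r1, r1, #4 → r1=16+4=20
SUB r7, r7, #1 → r7=7-1=6
CMP r7, #4  (cmp 6,4)
BGT body: taken
LDR r4, [r1] → r4=M[20]=25
XOR r6, r6, r4 → r6=(-74)^25=-81
LDR r4, [r1] → r4=M[20]=25
ADD r6, r6, r4 → r6=(-81)+25=-56
ADD r1, r1, #4 → r1=20+4=24
SUB r7, r7, #1 → r7=6-1=5
CMP r7, #4  (cmp 5,4)
BGT body: taken
LDR r4, [r1] → r4=M[24]=27
XOR r6, r6, r4 → r6=(-56)^27=-45
LDR r4, [r1] → r4=M[24]=27
ADD r6, r6, r4 → r6=(-45)+27=-18
ADD r1, r1, #4 → r1=24+4=28
SUB r7, r7, #1 → r7=5-1=4
CMP r7, #4  (cmp 4,4)
BGT body: not taken
STR r6, [20] → M[20]=-18
halt.
Total executed instructions: 62.

62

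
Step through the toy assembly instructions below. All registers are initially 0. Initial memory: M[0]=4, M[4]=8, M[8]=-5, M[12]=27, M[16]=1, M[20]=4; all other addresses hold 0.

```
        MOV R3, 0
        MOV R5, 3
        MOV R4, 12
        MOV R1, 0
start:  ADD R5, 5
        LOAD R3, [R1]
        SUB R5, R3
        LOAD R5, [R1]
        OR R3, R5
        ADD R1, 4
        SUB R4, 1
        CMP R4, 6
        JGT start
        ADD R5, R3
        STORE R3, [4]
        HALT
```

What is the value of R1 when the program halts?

R3=0
R5=3
R4=12
R1=0
R5=3+5=8
R3=M[0]=4
R5=8-4=4
R5=M[0]=4
R3=4|4=4
R1=0+4=4
R4=12-1=11
CMP R4, 6  (cmp 11,6)
JGT start: taken
R5=4+5=9
R3=M[4]=8
R5=9-8=1
R5=M[4]=8
R3=8|8=8
R1=4+4=8
R4=11-1=10
CMP R4, 6  (cmp 10,6)
JGT start: taken
R5=8+5=13
R3=M[8]=-5
R5=13-(-5)=18
R5=M[8]=-5
R3=(-5)|(-5)=-5
R1=8+4=12
R4=10-1=9
CMP R4, 6  (cmp 9,6)
JGT start: taken
R5=(-5)+5=0
R3=M[12]=27
R5=0-27=-27
R5=M[12]=27
R3=27|27=27
R1=12+4=16
R4=9-1=8
CMP R4, 6  (cmp 8,6)
JGT start: taken
R5=27+5=32
R3=M[16]=1
R5=32-1=31
R5=M[16]=1
R3=1|1=1
R1=16+4=20
R4=8-1=7
CMP R4, 6  (cmp 7,6)
JGT start: taken
R5=1+5=6
R3=M[20]=4
R5=6-4=2
R5=M[20]=4
R3=4|4=4
R1=20+4=24
R4=7-1=6
CMP R4, 6  (cmp 6,6)
JGT start: not taken
R5=4+4=8
STORE R3, [4] → M[4]=4
halt.

24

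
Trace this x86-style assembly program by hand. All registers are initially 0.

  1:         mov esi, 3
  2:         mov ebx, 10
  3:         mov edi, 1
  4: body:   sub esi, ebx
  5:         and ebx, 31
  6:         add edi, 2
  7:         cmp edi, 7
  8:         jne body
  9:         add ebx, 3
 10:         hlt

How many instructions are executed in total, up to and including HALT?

20

esi=3
ebx=10
edi=1
esi=3-10=-7
ebx=10&31=10
edi=1+2=3
cmp edi, 7  (cmp 3,7)
jne body: taken
esi=(-7)-10=-17
ebx=10&31=10
edi=3+2=5
cmp edi, 7  (cmp 5,7)
jne body: taken
esi=(-17)-10=-27
ebx=10&31=10
edi=5+2=7
cmp edi, 7  (cmp 7,7)
jne body: not taken
ebx=10+3=13
halt.
Total executed instructions: 20.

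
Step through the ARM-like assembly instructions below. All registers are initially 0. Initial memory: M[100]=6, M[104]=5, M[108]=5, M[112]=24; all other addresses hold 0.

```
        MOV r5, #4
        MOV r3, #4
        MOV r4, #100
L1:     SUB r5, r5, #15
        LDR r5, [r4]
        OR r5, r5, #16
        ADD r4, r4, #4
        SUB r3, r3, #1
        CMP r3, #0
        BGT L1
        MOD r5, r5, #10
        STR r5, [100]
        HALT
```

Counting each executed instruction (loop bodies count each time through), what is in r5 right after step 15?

after MOV r5, #4: r5=4
after MOV r3, #4: r3=4
after MOV r4, #100: r4=100
after SUB r5, r5, #15: r5=4-15=-11
after LDR r5, [r4]: r5=M[100]=6
after OR r5, r5, #16: r5=6|16=22
after ADD r4, r4, #4: r4=100+4=104
after SUB r3, r3, #1: r3=4-1=3
CMP r3, #0  (cmp 3,0)
BGT L1: taken
after SUB r5, r5, #15: r5=22-15=7
after LDR r5, [r4]: r5=M[104]=5
after OR r5, r5, #16: r5=5|16=21
after ADD r4, r4, #4: r4=104+4=108
after SUB r3, r3, #1: r3=3-1=2
After step 15: r5 = 21.

21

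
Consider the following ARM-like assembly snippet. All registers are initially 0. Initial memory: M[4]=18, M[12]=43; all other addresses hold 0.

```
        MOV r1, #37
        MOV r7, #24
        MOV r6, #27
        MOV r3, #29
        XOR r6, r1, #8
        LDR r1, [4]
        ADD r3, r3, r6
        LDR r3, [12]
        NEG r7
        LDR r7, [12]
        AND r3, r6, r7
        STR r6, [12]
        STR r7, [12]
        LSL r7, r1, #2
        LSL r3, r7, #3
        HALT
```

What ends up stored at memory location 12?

43

r1=37
r7=24
r6=27
r3=29
r6=37^8=45
r1=M[4]=18
r3=29+45=74
r3=M[12]=43
r7=-(24)=-24
r7=M[12]=43
r3=45&43=41
STR r6, [12] → M[12]=45
STR r7, [12] → M[12]=43
r7=18<<2=72
r3=72<<3=576
halt.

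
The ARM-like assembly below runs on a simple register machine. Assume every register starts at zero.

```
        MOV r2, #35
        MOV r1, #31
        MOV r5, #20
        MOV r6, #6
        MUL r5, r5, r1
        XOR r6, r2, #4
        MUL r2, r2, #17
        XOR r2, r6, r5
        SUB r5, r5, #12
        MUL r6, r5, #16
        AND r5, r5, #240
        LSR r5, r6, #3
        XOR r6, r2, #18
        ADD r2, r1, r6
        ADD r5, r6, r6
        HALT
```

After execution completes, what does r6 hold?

after MOV r2, #35: r2=35
after MOV r1, #31: r1=31
after MOV r5, #20: r5=20
after MOV r6, #6: r6=6
after MUL r5, r5, r1: r5=20*31=620
after XOR r6, r2, #4: r6=35^4=39
after MUL r2, r2, #17: r2=35*17=595
after XOR r2, r6, r5: r2=39^620=587
after SUB r5, r5, #12: r5=620-12=608
after MUL r6, r5, #16: r6=608*16=9728
after AND r5, r5, #240: r5=608&240=96
after LSR r5, r6, #3: r5=9728>>3=1216
after XOR r6, r2, #18: r6=587^18=601
after ADD r2, r1, r6: r2=31+601=632
after ADD r5, r6, r6: r5=601+601=1202
halt.

601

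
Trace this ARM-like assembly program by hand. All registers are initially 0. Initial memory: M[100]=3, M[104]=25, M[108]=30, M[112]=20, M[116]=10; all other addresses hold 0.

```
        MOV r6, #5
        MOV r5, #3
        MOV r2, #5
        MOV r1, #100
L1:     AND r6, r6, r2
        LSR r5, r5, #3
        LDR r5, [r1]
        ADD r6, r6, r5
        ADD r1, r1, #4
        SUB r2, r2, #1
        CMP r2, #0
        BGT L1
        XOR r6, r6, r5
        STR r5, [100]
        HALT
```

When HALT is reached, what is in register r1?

120

MOV r6, #5 → r6=5
MOV r5, #3 → r5=3
MOV r2, #5 → r2=5
MOV r1, #100 → r1=100
AND r6, r6, r2 → r6=5&5=5
LSR r5, r5, #3 → r5=3>>3=0
LDR r5, [r1] → r5=M[100]=3
ADD r6, r6, r5 → r6=5+3=8
ADD r1, r1, #4 → r1=100+4=104
SUB r2, r2, #1 → r2=5-1=4
CMP r2, #0  (cmp 4,0)
BGT L1: taken
AND r6, r6, r2 → r6=8&4=0
LSR r5, r5, #3 → r5=3>>3=0
LDR r5, [r1] → r5=M[104]=25
ADD r6, r6, r5 → r6=0+25=25
ADD r1, r1, #4 → r1=104+4=108
SUB r2, r2, #1 → r2=4-1=3
CMP r2, #0  (cmp 3,0)
BGT L1: taken
AND r6, r6, r2 → r6=25&3=1
LSR r5, r5, #3 → r5=25>>3=3
LDR r5, [r1] → r5=M[108]=30
ADD r6, r6, r5 → r6=1+30=31
ADD r1, r1, #4 → r1=108+4=112
SUB r2, r2, #1 → r2=3-1=2
CMP r2, #0  (cmp 2,0)
BGT L1: taken
AND r6, r6, r2 → r6=31&2=2
LSR r5, r5, #3 → r5=30>>3=3
LDR r5, [r1] → r5=M[112]=20
ADD r6, r6, r5 → r6=2+20=22
ADD r1, r1, #4 → r1=112+4=116
SUB r2, r2, #1 → r2=2-1=1
CMP r2, #0  (cmp 1,0)
BGT L1: taken
AND r6, r6, r2 → r6=22&1=0
LSR r5, r5, #3 → r5=20>>3=2
LDR r5, [r1] → r5=M[116]=10
ADD r6, r6, r5 → r6=0+10=10
ADD r1, r1, #4 → r1=116+4=120
SUB r2, r2, #1 → r2=1-1=0
CMP r2, #0  (cmp 0,0)
BGT L1: not taken
XOR r6, r6, r5 → r6=10^10=0
STR r5, [100] → M[100]=10
halt.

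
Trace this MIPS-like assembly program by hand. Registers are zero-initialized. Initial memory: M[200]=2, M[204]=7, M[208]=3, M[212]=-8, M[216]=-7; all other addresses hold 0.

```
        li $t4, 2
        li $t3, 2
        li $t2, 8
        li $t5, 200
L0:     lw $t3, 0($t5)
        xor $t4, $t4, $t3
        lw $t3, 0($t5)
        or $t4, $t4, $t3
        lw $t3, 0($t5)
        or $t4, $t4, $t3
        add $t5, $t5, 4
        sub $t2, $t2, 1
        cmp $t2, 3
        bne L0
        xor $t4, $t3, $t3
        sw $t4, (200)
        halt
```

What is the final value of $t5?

220

li $t4, 2 → $t4=2
li $t3, 2 → $t3=2
li $t2, 8 → $t2=8
li $t5, 200 → $t5=200
lw $t3, 0($t5) → $t3=M[200]=2
xor $t4, $t4, $t3 → $t4=2^2=0
lw $t3, 0($t5) → $t3=M[200]=2
or $t4, $t4, $t3 → $t4=0|2=2
lw $t3, 0($t5) → $t3=M[200]=2
or $t4, $t4, $t3 → $t4=2|2=2
add $t5, $t5, 4 → $t5=200+4=204
sub $t2, $t2, 1 → $t2=8-1=7
cmp $t2, 3  (cmp 7,3)
bne L0: taken
lw $t3, 0($t5) → $t3=M[204]=7
xor $t4, $t4, $t3 → $t4=2^7=5
lw $t3, 0($t5) → $t3=M[204]=7
or $t4, $t4, $t3 → $t4=5|7=7
lw $t3, 0($t5) → $t3=M[204]=7
or $t4, $t4, $t3 → $t4=7|7=7
add $t5, $t5, 4 → $t5=204+4=208
sub $t2, $t2, 1 → $t2=7-1=6
cmp $t2, 3  (cmp 6,3)
bne L0: taken
lw $t3, 0($t5) → $t3=M[208]=3
xor $t4, $t4, $t3 → $t4=7^3=4
lw $t3, 0($t5) → $t3=M[208]=3
or $t4, $t4, $t3 → $t4=4|3=7
lw $t3, 0($t5) → $t3=M[208]=3
or $t4, $t4, $t3 → $t4=7|3=7
add $t5, $t5, 4 → $t5=208+4=212
sub $t2, $t2, 1 → $t2=6-1=5
cmp $t2, 3  (cmp 5,3)
bne L0: taken
lw $t3, 0($t5) → $t3=M[212]=-8
xor $t4, $t4, $t3 → $t4=7^(-8)=-1
lw $t3, 0($t5) → $t3=M[212]=-8
or $t4, $t4, $t3 → $t4=(-1)|(-8)=-1
lw $t3, 0($t5) → $t3=M[212]=-8
or $t4, $t4, $t3 → $t4=(-1)|(-8)=-1
add $t5, $t5, 4 → $t5=212+4=216
sub $t2, $t2, 1 → $t2=5-1=4
cmp $t2, 3  (cmp 4,3)
bne L0: taken
lw $t3, 0($t5) → $t3=M[216]=-7
xor $t4, $t4, $t3 → $t4=(-1)^(-7)=6
lw $t3, 0($t5) → $t3=M[216]=-7
or $t4, $t4, $t3 → $t4=6|(-7)=-1
lw $t3, 0($t5) → $t3=M[216]=-7
or $t4, $t4, $t3 → $t4=(-1)|(-7)=-1
add $t5, $t5, 4 → $t5=216+4=220
sub $t2, $t2, 1 → $t2=4-1=3
cmp $t2, 3  (cmp 3,3)
bne L0: not taken
xor $t4, $t3, $t3 → $t4=(-7)^(-7)=0
sw $t4, (200) → M[200]=0
halt.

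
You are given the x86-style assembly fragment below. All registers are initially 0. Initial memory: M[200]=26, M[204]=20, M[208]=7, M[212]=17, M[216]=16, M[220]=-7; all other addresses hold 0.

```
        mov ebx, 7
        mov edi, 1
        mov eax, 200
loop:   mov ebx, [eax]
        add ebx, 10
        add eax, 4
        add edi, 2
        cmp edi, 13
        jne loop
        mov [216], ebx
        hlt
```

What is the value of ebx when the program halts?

3

ebx=7
edi=1
eax=200
ebx=M[200]=26
ebx=26+10=36
eax=200+4=204
edi=1+2=3
cmp edi, 13  (cmp 3,13)
jne loop: taken
ebx=M[204]=20
ebx=20+10=30
eax=204+4=208
edi=3+2=5
cmp edi, 13  (cmp 5,13)
jne loop: taken
ebx=M[208]=7
ebx=7+10=17
eax=208+4=212
edi=5+2=7
cmp edi, 13  (cmp 7,13)
jne loop: taken
ebx=M[212]=17
ebx=17+10=27
eax=212+4=216
edi=7+2=9
cmp edi, 13  (cmp 9,13)
jne loop: taken
ebx=M[216]=16
ebx=16+10=26
eax=216+4=220
edi=9+2=11
cmp edi, 13  (cmp 11,13)
jne loop: taken
ebx=M[220]=-7
ebx=(-7)+10=3
eax=220+4=224
edi=11+2=13
cmp edi, 13  (cmp 13,13)
jne loop: not taken
mov [216], ebx → M[216]=3
halt.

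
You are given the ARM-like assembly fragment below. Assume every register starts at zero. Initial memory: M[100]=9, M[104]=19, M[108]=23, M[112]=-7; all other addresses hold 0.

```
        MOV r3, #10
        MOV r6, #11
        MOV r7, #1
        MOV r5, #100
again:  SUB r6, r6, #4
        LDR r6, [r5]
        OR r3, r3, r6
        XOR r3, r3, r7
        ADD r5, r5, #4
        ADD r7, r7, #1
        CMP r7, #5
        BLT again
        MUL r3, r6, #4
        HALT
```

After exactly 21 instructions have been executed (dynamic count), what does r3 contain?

25

MOV r3, #10 → r3=10
MOV r6, #11 → r6=11
MOV r7, #1 → r7=1
MOV r5, #100 → r5=100
SUB r6, r6, #4 → r6=11-4=7
LDR r6, [r5] → r6=M[100]=9
OR r3, r3, r6 → r3=10|9=11
XOR r3, r3, r7 → r3=11^1=10
ADD r5, r5, #4 → r5=100+4=104
ADD r7, r7, #1 → r7=1+1=2
CMP r7, #5  (cmp 2,5)
BLT again: taken
SUB r6, r6, #4 → r6=9-4=5
LDR r6, [r5] → r6=M[104]=19
OR r3, r3, r6 → r3=10|19=27
XOR r3, r3, r7 → r3=27^2=25
ADD r5, r5, #4 → r5=104+4=108
ADD r7, r7, #1 → r7=2+1=3
CMP r7, #5  (cmp 3,5)
BLT again: taken
SUB r6, r6, #4 → r6=19-4=15
After step 21: r3 = 25.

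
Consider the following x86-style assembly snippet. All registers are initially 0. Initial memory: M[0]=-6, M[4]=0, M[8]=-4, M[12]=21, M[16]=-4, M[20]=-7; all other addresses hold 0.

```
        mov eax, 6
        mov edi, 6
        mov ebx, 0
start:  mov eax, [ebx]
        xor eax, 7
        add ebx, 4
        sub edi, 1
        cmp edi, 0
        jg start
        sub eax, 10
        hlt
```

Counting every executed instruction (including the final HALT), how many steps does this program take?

after mov eax, 6: eax=6
after mov edi, 6: edi=6
after mov ebx, 0: ebx=0
after mov eax, [ebx]: eax=M[0]=-6
after xor eax, 7: eax=(-6)^7=-3
after add ebx, 4: ebx=0+4=4
after sub edi, 1: edi=6-1=5
cmp edi, 0  (cmp 5,0)
jg start: taken
after mov eax, [ebx]: eax=M[4]=0
after xor eax, 7: eax=0^7=7
after add ebx, 4: ebx=4+4=8
after sub edi, 1: edi=5-1=4
cmp edi, 0  (cmp 4,0)
jg start: taken
after mov eax, [ebx]: eax=M[8]=-4
after xor eax, 7: eax=(-4)^7=-5
after add ebx, 4: ebx=8+4=12
after sub edi, 1: edi=4-1=3
cmp edi, 0  (cmp 3,0)
jg start: taken
after mov eax, [ebx]: eax=M[12]=21
after xor eax, 7: eax=21^7=18
after add ebx, 4: ebx=12+4=16
after sub edi, 1: edi=3-1=2
cmp edi, 0  (cmp 2,0)
jg start: taken
after mov eax, [ebx]: eax=M[16]=-4
after xor eax, 7: eax=(-4)^7=-5
after add ebx, 4: ebx=16+4=20
after sub edi, 1: edi=2-1=1
cmp edi, 0  (cmp 1,0)
jg start: taken
after mov eax, [ebx]: eax=M[20]=-7
after xor eax, 7: eax=(-7)^7=-2
after add ebx, 4: ebx=20+4=24
after sub edi, 1: edi=1-1=0
cmp edi, 0  (cmp 0,0)
jg start: not taken
after sub eax, 10: eax=(-2)-10=-12
halt.
Total executed instructions: 41.

41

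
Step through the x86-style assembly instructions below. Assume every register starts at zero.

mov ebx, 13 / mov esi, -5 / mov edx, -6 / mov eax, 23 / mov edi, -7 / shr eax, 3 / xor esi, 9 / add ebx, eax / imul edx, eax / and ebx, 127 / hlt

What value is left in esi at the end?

-14

after mov ebx, 13: ebx=13
after mov esi, -5: esi=-5
after mov edx, -6: edx=-6
after mov eax, 23: eax=23
after mov edi, -7: edi=-7
after shr eax, 3: eax=23>>3=2
after xor esi, 9: esi=(-5)^9=-14
after add ebx, eax: ebx=13+2=15
after imul edx, eax: edx=(-6)*2=-12
after and ebx, 127: ebx=15&127=15
halt.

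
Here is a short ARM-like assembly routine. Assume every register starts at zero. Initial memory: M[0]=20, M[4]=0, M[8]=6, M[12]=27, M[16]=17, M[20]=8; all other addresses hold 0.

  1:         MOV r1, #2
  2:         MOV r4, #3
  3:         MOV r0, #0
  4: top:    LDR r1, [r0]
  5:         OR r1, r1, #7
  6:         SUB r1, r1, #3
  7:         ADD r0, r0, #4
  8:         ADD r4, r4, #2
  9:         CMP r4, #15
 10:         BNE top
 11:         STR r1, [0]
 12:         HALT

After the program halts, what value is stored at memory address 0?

12

after MOV r1, #2: r1=2
after MOV r4, #3: r4=3
after MOV r0, #0: r0=0
after LDR r1, [r0]: r1=M[0]=20
after OR r1, r1, #7: r1=20|7=23
after SUB r1, r1, #3: r1=23-3=20
after ADD r0, r0, #4: r0=0+4=4
after ADD r4, r4, #2: r4=3+2=5
CMP r4, #15  (cmp 5,15)
BNE top: taken
after LDR r1, [r0]: r1=M[4]=0
after OR r1, r1, #7: r1=0|7=7
after SUB r1, r1, #3: r1=7-3=4
after ADD r0, r0, #4: r0=4+4=8
after ADD r4, r4, #2: r4=5+2=7
CMP r4, #15  (cmp 7,15)
BNE top: taken
after LDR r1, [r0]: r1=M[8]=6
after OR r1, r1, #7: r1=6|7=7
after SUB r1, r1, #3: r1=7-3=4
after ADD r0, r0, #4: r0=8+4=12
after ADD r4, r4, #2: r4=7+2=9
CMP r4, #15  (cmp 9,15)
BNE top: taken
after LDR r1, [r0]: r1=M[12]=27
after OR r1, r1, #7: r1=27|7=31
after SUB r1, r1, #3: r1=31-3=28
after ADD r0, r0, #4: r0=12+4=16
after ADD r4, r4, #2: r4=9+2=11
CMP r4, #15  (cmp 11,15)
BNE top: taken
after LDR r1, [r0]: r1=M[16]=17
after OR r1, r1, #7: r1=17|7=23
after SUB r1, r1, #3: r1=23-3=20
after ADD r0, r0, #4: r0=16+4=20
after ADD r4, r4, #2: r4=11+2=13
CMP r4, #15  (cmp 13,15)
BNE top: taken
after LDR r1, [r0]: r1=M[20]=8
after OR r1, r1, #7: r1=8|7=15
after SUB r1, r1, #3: r1=15-3=12
after ADD r0, r0, #4: r0=20+4=24
after ADD r4, r4, #2: r4=13+2=15
CMP r4, #15  (cmp 15,15)
BNE top: not taken
STR r1, [0] → M[0]=12
halt.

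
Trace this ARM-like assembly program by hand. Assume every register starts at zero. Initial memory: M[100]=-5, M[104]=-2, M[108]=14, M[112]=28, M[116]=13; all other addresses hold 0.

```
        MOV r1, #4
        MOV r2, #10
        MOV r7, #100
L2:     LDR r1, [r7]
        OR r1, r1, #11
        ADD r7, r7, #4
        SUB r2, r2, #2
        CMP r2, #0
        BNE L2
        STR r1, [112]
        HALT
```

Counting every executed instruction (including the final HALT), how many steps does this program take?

35

MOV r1, #4 → r1=4
MOV r2, #10 → r2=10
MOV r7, #100 → r7=100
LDR r1, [r7] → r1=M[100]=-5
OR r1, r1, #11 → r1=(-5)|11=-5
ADD r7, r7, #4 → r7=100+4=104
SUB r2, r2, #2 → r2=10-2=8
CMP r2, #0  (cmp 8,0)
BNE L2: taken
LDR r1, [r7] → r1=M[104]=-2
OR r1, r1, #11 → r1=(-2)|11=-1
ADD r7, r7, #4 → r7=104+4=108
SUB r2, r2, #2 → r2=8-2=6
CMP r2, #0  (cmp 6,0)
BNE L2: taken
LDR r1, [r7] → r1=M[108]=14
OR r1, r1, #11 → r1=14|11=15
ADD r7, r7, #4 → r7=108+4=112
SUB r2, r2, #2 → r2=6-2=4
CMP r2, #0  (cmp 4,0)
BNE L2: taken
LDR r1, [r7] → r1=M[112]=28
OR r1, r1, #11 → r1=28|11=31
ADD r7, r7, #4 → r7=112+4=116
SUB r2, r2, #2 → r2=4-2=2
CMP r2, #0  (cmp 2,0)
BNE L2: taken
LDR r1, [r7] → r1=M[116]=13
OR r1, r1, #11 → r1=13|11=15
ADD r7, r7, #4 → r7=116+4=120
SUB r2, r2, #2 → r2=2-2=0
CMP r2, #0  (cmp 0,0)
BNE L2: not taken
STR r1, [112] → M[112]=15
halt.
Total executed instructions: 35.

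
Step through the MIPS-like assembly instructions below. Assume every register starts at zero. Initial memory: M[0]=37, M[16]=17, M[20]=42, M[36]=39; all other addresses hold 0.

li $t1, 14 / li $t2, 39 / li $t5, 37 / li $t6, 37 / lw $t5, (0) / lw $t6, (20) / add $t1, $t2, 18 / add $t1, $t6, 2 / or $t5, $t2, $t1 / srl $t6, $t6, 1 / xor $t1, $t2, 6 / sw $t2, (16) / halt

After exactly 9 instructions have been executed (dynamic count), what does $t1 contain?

44

after li $t1, 14: $t1=14
after li $t2, 39: $t2=39
after li $t5, 37: $t5=37
after li $t6, 37: $t6=37
after lw $t5, (0): $t5=M[0]=37
after lw $t6, (20): $t6=M[20]=42
after add $t1, $t2, 18: $t1=39+18=57
after add $t1, $t6, 2: $t1=42+2=44
after or $t5, $t2, $t1: $t5=39|44=47
After step 9: $t1 = 44.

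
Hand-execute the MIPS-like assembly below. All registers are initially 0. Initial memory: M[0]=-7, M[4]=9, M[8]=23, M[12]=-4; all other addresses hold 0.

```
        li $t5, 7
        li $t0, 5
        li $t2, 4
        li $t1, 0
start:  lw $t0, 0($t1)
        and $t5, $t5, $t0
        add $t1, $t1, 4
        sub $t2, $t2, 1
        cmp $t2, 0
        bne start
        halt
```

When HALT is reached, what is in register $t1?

16

li $t5, 7 → $t5=7
li $t0, 5 → $t0=5
li $t2, 4 → $t2=4
li $t1, 0 → $t1=0
lw $t0, 0($t1) → $t0=M[0]=-7
and $t5, $t5, $t0 → $t5=7&(-7)=1
add $t1, $t1, 4 → $t1=0+4=4
sub $t2, $t2, 1 → $t2=4-1=3
cmp $t2, 0  (cmp 3,0)
bne start: taken
lw $t0, 0($t1) → $t0=M[4]=9
and $t5, $t5, $t0 → $t5=1&9=1
add $t1, $t1, 4 → $t1=4+4=8
sub $t2, $t2, 1 → $t2=3-1=2
cmp $t2, 0  (cmp 2,0)
bne start: taken
lw $t0, 0($t1) → $t0=M[8]=23
and $t5, $t5, $t0 → $t5=1&23=1
add $t1, $t1, 4 → $t1=8+4=12
sub $t2, $t2, 1 → $t2=2-1=1
cmp $t2, 0  (cmp 1,0)
bne start: taken
lw $t0, 0($t1) → $t0=M[12]=-4
and $t5, $t5, $t0 → $t5=1&(-4)=0
add $t1, $t1, 4 → $t1=12+4=16
sub $t2, $t2, 1 → $t2=1-1=0
cmp $t2, 0  (cmp 0,0)
bne start: not taken
halt.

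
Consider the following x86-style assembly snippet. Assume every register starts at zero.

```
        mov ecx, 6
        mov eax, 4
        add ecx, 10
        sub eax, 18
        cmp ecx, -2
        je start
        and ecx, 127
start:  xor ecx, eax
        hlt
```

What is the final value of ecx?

ecx=6
eax=4
ecx=6+10=16
eax=4-18=-14
cmp ecx, -2  (cmp 16,-2)
je start: not taken
ecx=16&127=16
ecx=16^(-14)=-30
halt.

-30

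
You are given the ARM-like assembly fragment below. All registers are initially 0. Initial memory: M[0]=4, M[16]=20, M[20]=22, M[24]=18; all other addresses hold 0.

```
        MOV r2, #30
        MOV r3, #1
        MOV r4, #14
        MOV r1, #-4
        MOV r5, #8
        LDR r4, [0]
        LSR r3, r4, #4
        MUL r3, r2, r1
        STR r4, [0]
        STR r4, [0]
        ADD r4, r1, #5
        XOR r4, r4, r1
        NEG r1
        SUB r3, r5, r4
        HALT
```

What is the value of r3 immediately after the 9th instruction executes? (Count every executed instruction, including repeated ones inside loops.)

after MOV r2, #30: r2=30
after MOV r3, #1: r3=1
after MOV r4, #14: r4=14
after MOV r1, #-4: r1=-4
after MOV r5, #8: r5=8
after LDR r4, [0]: r4=M[0]=4
after LSR r3, r4, #4: r3=4>>4=0
after MUL r3, r2, r1: r3=30*(-4)=-120
STR r4, [0] → M[0]=4
After step 9: r3 = -120.

-120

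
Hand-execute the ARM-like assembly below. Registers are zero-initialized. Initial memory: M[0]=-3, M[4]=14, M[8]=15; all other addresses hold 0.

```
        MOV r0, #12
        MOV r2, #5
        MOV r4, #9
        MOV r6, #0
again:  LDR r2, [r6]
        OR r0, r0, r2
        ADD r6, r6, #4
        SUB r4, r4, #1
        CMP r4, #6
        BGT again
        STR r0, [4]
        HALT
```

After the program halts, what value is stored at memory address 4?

r0=12
r2=5
r4=9
r6=0
r2=M[0]=-3
r0=12|(-3)=-3
r6=0+4=4
r4=9-1=8
CMP r4, #6  (cmp 8,6)
BGT again: taken
r2=M[4]=14
r0=(-3)|14=-1
r6=4+4=8
r4=8-1=7
CMP r4, #6  (cmp 7,6)
BGT again: taken
r2=M[8]=15
r0=(-1)|15=-1
r6=8+4=12
r4=7-1=6
CMP r4, #6  (cmp 6,6)
BGT again: not taken
STR r0, [4] → M[4]=-1
halt.

-1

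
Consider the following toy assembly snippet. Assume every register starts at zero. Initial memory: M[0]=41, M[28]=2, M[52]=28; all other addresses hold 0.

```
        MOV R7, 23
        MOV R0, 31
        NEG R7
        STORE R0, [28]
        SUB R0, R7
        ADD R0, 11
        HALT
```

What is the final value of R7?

MOV R7, 23 → R7=23
MOV R0, 31 → R0=31
NEG R7 → R7=-(23)=-23
STORE R0, [28] → M[28]=31
SUB R0, R7 → R0=31-(-23)=54
ADD R0, 11 → R0=54+11=65
halt.

-23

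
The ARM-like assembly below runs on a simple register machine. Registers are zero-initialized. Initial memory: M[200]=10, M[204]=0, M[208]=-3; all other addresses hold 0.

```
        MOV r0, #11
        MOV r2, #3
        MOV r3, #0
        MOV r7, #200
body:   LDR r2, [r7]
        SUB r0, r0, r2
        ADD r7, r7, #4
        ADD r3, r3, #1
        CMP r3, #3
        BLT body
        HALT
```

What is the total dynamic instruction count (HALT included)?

r0=11
r2=3
r3=0
r7=200
r2=M[200]=10
r0=11-10=1
r7=200+4=204
r3=0+1=1
CMP r3, #3  (cmp 1,3)
BLT body: taken
r2=M[204]=0
r0=1-0=1
r7=204+4=208
r3=1+1=2
CMP r3, #3  (cmp 2,3)
BLT body: taken
r2=M[208]=-3
r0=1-(-3)=4
r7=208+4=212
r3=2+1=3
CMP r3, #3  (cmp 3,3)
BLT body: not taken
halt.
Total executed instructions: 23.

23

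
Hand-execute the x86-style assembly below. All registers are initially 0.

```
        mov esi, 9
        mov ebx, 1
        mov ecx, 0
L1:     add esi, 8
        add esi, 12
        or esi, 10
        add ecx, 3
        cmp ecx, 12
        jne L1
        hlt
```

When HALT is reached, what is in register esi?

after mov esi, 9: esi=9
after mov ebx, 1: ebx=1
after mov ecx, 0: ecx=0
after add esi, 8: esi=9+8=17
after add esi, 12: esi=17+12=29
after or esi, 10: esi=29|10=31
after add ecx, 3: ecx=0+3=3
cmp ecx, 12  (cmp 3,12)
jne L1: taken
after add esi, 8: esi=31+8=39
after add esi, 12: esi=39+12=51
after or esi, 10: esi=51|10=59
after add ecx, 3: ecx=3+3=6
cmp ecx, 12  (cmp 6,12)
jne L1: taken
after add esi, 8: esi=59+8=67
after add esi, 12: esi=67+12=79
after or esi, 10: esi=79|10=79
after add ecx, 3: ecx=6+3=9
cmp ecx, 12  (cmp 9,12)
jne L1: taken
after add esi, 8: esi=79+8=87
after add esi, 12: esi=87+12=99
after or esi, 10: esi=99|10=107
after add ecx, 3: ecx=9+3=12
cmp ecx, 12  (cmp 12,12)
jne L1: not taken
halt.

107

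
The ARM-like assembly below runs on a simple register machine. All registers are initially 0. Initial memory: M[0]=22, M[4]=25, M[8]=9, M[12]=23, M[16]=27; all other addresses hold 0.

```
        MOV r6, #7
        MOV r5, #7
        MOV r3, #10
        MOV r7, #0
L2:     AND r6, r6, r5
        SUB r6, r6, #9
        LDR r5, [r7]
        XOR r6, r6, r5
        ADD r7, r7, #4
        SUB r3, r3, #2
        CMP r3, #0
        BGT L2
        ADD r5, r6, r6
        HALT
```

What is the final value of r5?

-40

MOV r6, #7 → r6=7
MOV r5, #7 → r5=7
MOV r3, #10 → r3=10
MOV r7, #0 → r7=0
AND r6, r6, r5 → r6=7&7=7
SUB r6, r6, #9 → r6=7-9=-2
LDR r5, [r7] → r5=M[0]=22
XOR r6, r6, r5 → r6=(-2)^22=-24
ADD r7, r7, #4 → r7=0+4=4
SUB r3, r3, #2 → r3=10-2=8
CMP r3, #0  (cmp 8,0)
BGT L2: taken
AND r6, r6, r5 → r6=(-24)&22=0
SUB r6, r6, #9 → r6=0-9=-9
LDR r5, [r7] → r5=M[4]=25
XOR r6, r6, r5 → r6=(-9)^25=-18
ADD r7, r7, #4 → r7=4+4=8
SUB r3, r3, #2 → r3=8-2=6
CMP r3, #0  (cmp 6,0)
BGT L2: taken
AND r6, r6, r5 → r6=(-18)&25=8
SUB r6, r6, #9 → r6=8-9=-1
LDR r5, [r7] → r5=M[8]=9
XOR r6, r6, r5 → r6=(-1)^9=-10
ADD r7, r7, #4 → r7=8+4=12
SUB r3, r3, #2 → r3=6-2=4
CMP r3, #0  (cmp 4,0)
BGT L2: taken
AND r6, r6, r5 → r6=(-10)&9=0
SUB r6, r6, #9 → r6=0-9=-9
LDR r5, [r7] → r5=M[12]=23
XOR r6, r6, r5 → r6=(-9)^23=-32
ADD r7, r7, #4 → r7=12+4=16
SUB r3, r3, #2 → r3=4-2=2
CMP r3, #0  (cmp 2,0)
BGT L2: taken
AND r6, r6, r5 → r6=(-32)&23=0
SUB r6, r6, #9 → r6=0-9=-9
LDR r5, [r7] → r5=M[16]=27
XOR r6, r6, r5 → r6=(-9)^27=-20
ADD r7, r7, #4 → r7=16+4=20
SUB r3, r3, #2 → r3=2-2=0
CMP r3, #0  (cmp 0,0)
BGT L2: not taken
ADD r5, r6, r6 → r5=(-20)+(-20)=-40
halt.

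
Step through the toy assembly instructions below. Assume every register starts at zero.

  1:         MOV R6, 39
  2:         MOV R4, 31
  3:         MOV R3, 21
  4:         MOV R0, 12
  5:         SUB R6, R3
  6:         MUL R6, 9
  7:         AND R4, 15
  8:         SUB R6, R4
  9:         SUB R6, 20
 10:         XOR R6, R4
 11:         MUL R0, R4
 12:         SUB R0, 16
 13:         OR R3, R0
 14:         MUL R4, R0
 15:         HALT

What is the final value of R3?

after MOV R6, 39: R6=39
after MOV R4, 31: R4=31
after MOV R3, 21: R3=21
after MOV R0, 12: R0=12
after SUB R6, R3: R6=39-21=18
after MUL R6, 9: R6=18*9=162
after AND R4, 15: R4=31&15=15
after SUB R6, R4: R6=162-15=147
after SUB R6, 20: R6=147-20=127
after XOR R6, R4: R6=127^15=112
after MUL R0, R4: R0=12*15=180
after SUB R0, 16: R0=180-16=164
after OR R3, R0: R3=21|164=181
after MUL R4, R0: R4=15*164=2460
halt.

181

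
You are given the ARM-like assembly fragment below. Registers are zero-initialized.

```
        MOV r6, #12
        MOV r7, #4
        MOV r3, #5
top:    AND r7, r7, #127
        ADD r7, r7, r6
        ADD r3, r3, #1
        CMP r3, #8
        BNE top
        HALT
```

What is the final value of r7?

after MOV r6, #12: r6=12
after MOV r7, #4: r7=4
after MOV r3, #5: r3=5
after AND r7, r7, #127: r7=4&127=4
after ADD r7, r7, r6: r7=4+12=16
after ADD r3, r3, #1: r3=5+1=6
CMP r3, #8  (cmp 6,8)
BNE top: taken
after AND r7, r7, #127: r7=16&127=16
after ADD r7, r7, r6: r7=16+12=28
after ADD r3, r3, #1: r3=6+1=7
CMP r3, #8  (cmp 7,8)
BNE top: taken
after AND r7, r7, #127: r7=28&127=28
after ADD r7, r7, r6: r7=28+12=40
after ADD r3, r3, #1: r3=7+1=8
CMP r3, #8  (cmp 8,8)
BNE top: not taken
halt.

40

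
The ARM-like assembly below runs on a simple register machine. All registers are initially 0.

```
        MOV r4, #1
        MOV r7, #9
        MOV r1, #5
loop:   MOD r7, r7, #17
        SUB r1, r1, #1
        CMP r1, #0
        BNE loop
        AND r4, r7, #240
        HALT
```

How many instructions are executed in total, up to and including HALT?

r4=1
r7=9
r1=5
r7=9%17=9
r1=5-1=4
CMP r1, #0  (cmp 4,0)
BNE loop: taken
r7=9%17=9
r1=4-1=3
CMP r1, #0  (cmp 3,0)
BNE loop: taken
r7=9%17=9
r1=3-1=2
CMP r1, #0  (cmp 2,0)
BNE loop: taken
r7=9%17=9
r1=2-1=1
CMP r1, #0  (cmp 1,0)
BNE loop: taken
r7=9%17=9
r1=1-1=0
CMP r1, #0  (cmp 0,0)
BNE loop: not taken
r4=9&240=0
halt.
Total executed instructions: 25.

25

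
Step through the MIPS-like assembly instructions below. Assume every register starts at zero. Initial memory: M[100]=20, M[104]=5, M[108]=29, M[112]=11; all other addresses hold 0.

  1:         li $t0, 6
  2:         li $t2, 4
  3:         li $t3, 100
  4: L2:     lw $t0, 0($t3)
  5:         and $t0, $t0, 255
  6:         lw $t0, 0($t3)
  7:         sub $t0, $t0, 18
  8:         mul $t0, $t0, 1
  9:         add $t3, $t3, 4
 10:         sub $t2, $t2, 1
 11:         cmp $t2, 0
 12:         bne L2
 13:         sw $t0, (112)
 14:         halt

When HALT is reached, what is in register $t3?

116

li $t0, 6 → $t0=6
li $t2, 4 → $t2=4
li $t3, 100 → $t3=100
lw $t0, 0($t3) → $t0=M[100]=20
and $t0, $t0, 255 → $t0=20&255=20
lw $t0, 0($t3) → $t0=M[100]=20
sub $t0, $t0, 18 → $t0=20-18=2
mul $t0, $t0, 1 → $t0=2*1=2
add $t3, $t3, 4 → $t3=100+4=104
sub $t2, $t2, 1 → $t2=4-1=3
cmp $t2, 0  (cmp 3,0)
bne L2: taken
lw $t0, 0($t3) → $t0=M[104]=5
and $t0, $t0, 255 → $t0=5&255=5
lw $t0, 0($t3) → $t0=M[104]=5
sub $t0, $t0, 18 → $t0=5-18=-13
mul $t0, $t0, 1 → $t0=(-13)*1=-13
add $t3, $t3, 4 → $t3=104+4=108
sub $t2, $t2, 1 → $t2=3-1=2
cmp $t2, 0  (cmp 2,0)
bne L2: taken
lw $t0, 0($t3) → $t0=M[108]=29
and $t0, $t0, 255 → $t0=29&255=29
lw $t0, 0($t3) → $t0=M[108]=29
sub $t0, $t0, 18 → $t0=29-18=11
mul $t0, $t0, 1 → $t0=11*1=11
add $t3, $t3, 4 → $t3=108+4=112
sub $t2, $t2, 1 → $t2=2-1=1
cmp $t2, 0  (cmp 1,0)
bne L2: taken
lw $t0, 0($t3) → $t0=M[112]=11
and $t0, $t0, 255 → $t0=11&255=11
lw $t0, 0($t3) → $t0=M[112]=11
sub $t0, $t0, 18 → $t0=11-18=-7
mul $t0, $t0, 1 → $t0=(-7)*1=-7
add $t3, $t3, 4 → $t3=112+4=116
sub $t2, $t2, 1 → $t2=1-1=0
cmp $t2, 0  (cmp 0,0)
bne L2: not taken
sw $t0, (112) → M[112]=-7
halt.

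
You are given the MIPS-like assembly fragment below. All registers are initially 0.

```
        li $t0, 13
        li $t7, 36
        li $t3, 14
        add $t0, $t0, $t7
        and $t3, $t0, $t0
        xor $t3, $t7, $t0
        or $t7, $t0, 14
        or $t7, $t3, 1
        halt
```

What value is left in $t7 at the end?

after li $t0, 13: $t0=13
after li $t7, 36: $t7=36
after li $t3, 14: $t3=14
after add $t0, $t0, $t7: $t0=13+36=49
after and $t3, $t0, $t0: $t3=49&49=49
after xor $t3, $t7, $t0: $t3=36^49=21
after or $t7, $t0, 14: $t7=49|14=63
after or $t7, $t3, 1: $t7=21|1=21
halt.

21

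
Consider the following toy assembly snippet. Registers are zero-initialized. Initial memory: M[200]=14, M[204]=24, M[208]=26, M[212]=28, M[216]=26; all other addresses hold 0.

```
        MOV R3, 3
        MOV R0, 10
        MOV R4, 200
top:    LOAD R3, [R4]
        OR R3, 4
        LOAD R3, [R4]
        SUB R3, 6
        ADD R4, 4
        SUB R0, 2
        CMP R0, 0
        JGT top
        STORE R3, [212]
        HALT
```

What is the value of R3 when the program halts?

R3=3
R0=10
R4=200
R3=M[200]=14
R3=14|4=14
R3=M[200]=14
R3=14-6=8
R4=200+4=204
R0=10-2=8
CMP R0, 0  (cmp 8,0)
JGT top: taken
R3=M[204]=24
R3=24|4=28
R3=M[204]=24
R3=24-6=18
R4=204+4=208
R0=8-2=6
CMP R0, 0  (cmp 6,0)
JGT top: taken
R3=M[208]=26
R3=26|4=30
R3=M[208]=26
R3=26-6=20
R4=208+4=212
R0=6-2=4
CMP R0, 0  (cmp 4,0)
JGT top: taken
R3=M[212]=28
R3=28|4=28
R3=M[212]=28
R3=28-6=22
R4=212+4=216
R0=4-2=2
CMP R0, 0  (cmp 2,0)
JGT top: taken
R3=M[216]=26
R3=26|4=30
R3=M[216]=26
R3=26-6=20
R4=216+4=220
R0=2-2=0
CMP R0, 0  (cmp 0,0)
JGT top: not taken
STORE R3, [212] → M[212]=20
halt.

20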